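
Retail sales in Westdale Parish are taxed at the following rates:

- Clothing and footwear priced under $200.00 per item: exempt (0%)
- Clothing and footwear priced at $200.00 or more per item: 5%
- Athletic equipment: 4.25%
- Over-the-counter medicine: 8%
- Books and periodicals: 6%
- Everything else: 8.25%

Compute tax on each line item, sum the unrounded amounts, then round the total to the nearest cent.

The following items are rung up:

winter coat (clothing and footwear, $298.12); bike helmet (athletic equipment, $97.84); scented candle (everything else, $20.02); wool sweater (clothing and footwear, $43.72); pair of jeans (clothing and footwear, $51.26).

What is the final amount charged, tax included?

$531.68

Winter coat $298.12: clothing and footwear, $200.00 or more → 5% → $14.906
Bike helmet $97.84: athletic equipment → 4.25% → $4.1582
Scented candle $20.02: everything else → 8.25% → $1.65165
Wool sweater $43.72: clothing and footwear, under $200.00 → 0% → $0.00
Pair of jeans $51.26: clothing and footwear, under $200.00 → 0% → $0.00
Subtotal = $510.96; unrounded tax = $20.71585 → $20.72; total due = $531.68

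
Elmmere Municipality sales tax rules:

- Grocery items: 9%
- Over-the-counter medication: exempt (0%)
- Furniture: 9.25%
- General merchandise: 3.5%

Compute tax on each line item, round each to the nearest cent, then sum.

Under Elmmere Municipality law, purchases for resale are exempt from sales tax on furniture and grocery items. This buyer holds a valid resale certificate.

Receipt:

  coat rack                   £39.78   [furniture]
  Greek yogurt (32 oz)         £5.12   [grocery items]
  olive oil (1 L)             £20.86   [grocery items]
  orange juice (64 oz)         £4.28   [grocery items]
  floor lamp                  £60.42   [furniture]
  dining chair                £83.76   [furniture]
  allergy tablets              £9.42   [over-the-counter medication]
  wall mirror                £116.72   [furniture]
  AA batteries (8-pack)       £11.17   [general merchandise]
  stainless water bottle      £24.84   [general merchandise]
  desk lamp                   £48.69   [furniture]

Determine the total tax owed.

Coat rack £39.78: furniture, buyer-exempt → 0% → £0.00
Greek yogurt (32 oz) £5.12: grocery items, buyer-exempt → 0% → £0.00
Olive oil (1 L) £20.86: grocery items, buyer-exempt → 0% → £0.00
Orange juice (64 oz) £4.28: grocery items, buyer-exempt → 0% → £0.00
Floor lamp £60.42: furniture, buyer-exempt → 0% → £0.00
Dining chair £83.76: furniture, buyer-exempt → 0% → £0.00
Allergy tablets £9.42: over-the-counter medication → 0% → £0.00
Wall mirror £116.72: furniture, buyer-exempt → 0% → £0.00
AA batteries (8-pack) £11.17: general merchandise → 3.5% → £0.39
Stainless water bottle £24.84: general merchandise → 3.5% → £0.87
Desk lamp £48.69: furniture, buyer-exempt → 0% → £0.00
Total tax = £0.39 + £0.87 = £1.26

£1.26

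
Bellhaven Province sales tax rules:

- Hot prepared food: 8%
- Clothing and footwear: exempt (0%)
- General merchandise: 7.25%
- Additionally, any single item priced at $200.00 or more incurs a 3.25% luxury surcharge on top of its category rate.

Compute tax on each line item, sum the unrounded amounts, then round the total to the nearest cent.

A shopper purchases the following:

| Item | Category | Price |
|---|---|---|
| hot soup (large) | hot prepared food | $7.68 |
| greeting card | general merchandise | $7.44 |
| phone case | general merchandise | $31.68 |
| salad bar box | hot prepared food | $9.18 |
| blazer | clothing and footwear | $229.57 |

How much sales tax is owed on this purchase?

Hot soup (large) $7.68: hot prepared food → 8% → $0.6144
Greeting card $7.44: general merchandise → 7.25% → $0.5394
Phone case $31.68: general merchandise → 7.25% → $2.2968
Salad bar box $9.18: hot prepared food → 8% → $0.7344
Blazer $229.57: clothing and footwear → 0% + 3.25% surcharge = 3.25% → $7.461025
Unrounded tax sum = $11.646025 → $11.65

$11.65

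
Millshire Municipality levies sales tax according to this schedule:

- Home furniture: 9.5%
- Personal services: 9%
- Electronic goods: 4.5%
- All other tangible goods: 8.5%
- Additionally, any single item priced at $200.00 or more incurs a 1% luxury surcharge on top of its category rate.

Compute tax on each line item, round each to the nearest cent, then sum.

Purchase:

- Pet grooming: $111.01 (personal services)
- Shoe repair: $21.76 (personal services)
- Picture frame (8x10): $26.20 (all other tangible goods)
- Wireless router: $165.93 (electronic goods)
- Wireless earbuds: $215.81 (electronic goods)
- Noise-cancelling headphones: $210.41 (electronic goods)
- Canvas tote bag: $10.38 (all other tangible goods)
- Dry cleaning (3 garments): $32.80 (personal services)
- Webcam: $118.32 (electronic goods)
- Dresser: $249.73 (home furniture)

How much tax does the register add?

$80.46

Pet grooming $111.01: personal services → 9% → $9.99
Shoe repair $21.76: personal services → 9% → $1.96
Picture frame (8x10) $26.20: all other tangible goods → 8.5% → $2.23
Wireless router $165.93: electronic goods → 4.5% → $7.47
Wireless earbuds $215.81: electronic goods → 4.5% + 1% surcharge = 5.5% → $11.87
Noise-cancelling headphones $210.41: electronic goods → 4.5% + 1% surcharge = 5.5% → $11.57
Canvas tote bag $10.38: all other tangible goods → 8.5% → $0.88
Dry cleaning (3 garments) $32.80: personal services → 9% → $2.95
Webcam $118.32: electronic goods → 4.5% → $5.32
Dresser $249.73: home furniture → 9.5% + 1% surcharge = 10.5% → $26.22
Total tax = $9.99 + $1.96 + $2.23 + $7.47 + $11.87 + $11.57 + $0.88 + $2.95 + $5.32 + $26.22 = $80.46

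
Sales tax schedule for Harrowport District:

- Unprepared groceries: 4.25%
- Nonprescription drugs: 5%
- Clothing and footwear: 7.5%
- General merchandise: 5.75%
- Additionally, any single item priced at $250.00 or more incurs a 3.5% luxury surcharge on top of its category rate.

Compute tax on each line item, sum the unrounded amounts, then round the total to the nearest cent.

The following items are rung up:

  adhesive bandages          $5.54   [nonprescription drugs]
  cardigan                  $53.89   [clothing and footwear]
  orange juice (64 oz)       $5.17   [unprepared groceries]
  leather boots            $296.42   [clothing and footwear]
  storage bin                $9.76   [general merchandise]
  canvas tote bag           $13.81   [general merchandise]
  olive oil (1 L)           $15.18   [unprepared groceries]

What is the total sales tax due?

Adhesive bandages $5.54: nonprescription drugs → 5% → $0.277
Cardigan $53.89: clothing and footwear → 7.5% → $4.04175
Orange juice (64 oz) $5.17: unprepared groceries → 4.25% → $0.219725
Leather boots $296.42: clothing and footwear → 7.5% + 3.5% surcharge = 11% → $32.6062
Storage bin $9.76: general merchandise → 5.75% → $0.5612
Canvas tote bag $13.81: general merchandise → 5.75% → $0.794075
Olive oil (1 L) $15.18: unprepared groceries → 4.25% → $0.64515
Unrounded tax sum = $39.1451 → $39.15

$39.15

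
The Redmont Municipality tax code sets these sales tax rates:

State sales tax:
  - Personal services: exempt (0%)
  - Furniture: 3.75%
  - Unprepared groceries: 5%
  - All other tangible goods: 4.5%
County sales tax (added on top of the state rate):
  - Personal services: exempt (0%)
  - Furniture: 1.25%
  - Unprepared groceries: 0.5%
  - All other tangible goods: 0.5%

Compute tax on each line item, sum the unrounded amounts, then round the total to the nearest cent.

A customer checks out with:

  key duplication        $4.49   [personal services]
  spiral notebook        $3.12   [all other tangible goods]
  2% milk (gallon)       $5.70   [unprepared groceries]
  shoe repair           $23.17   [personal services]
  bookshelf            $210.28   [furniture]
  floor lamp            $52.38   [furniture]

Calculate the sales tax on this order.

$13.60

Key duplication $4.49: personal services → 0% + 0% county = 0% → $0.00
Spiral notebook $3.12: all other tangible goods → 4.5% + 0.5% county = 5% → $0.156
2% milk (gallon) $5.70: unprepared groceries → 5% + 0.5% county = 5.5% → $0.3135
Shoe repair $23.17: personal services → 0% + 0% county = 0% → $0.00
Bookshelf $210.28: furniture → 3.75% + 1.25% county = 5% → $10.514
Floor lamp $52.38: furniture → 3.75% + 1.25% county = 5% → $2.619
Unrounded tax sum = $13.6025 → $13.60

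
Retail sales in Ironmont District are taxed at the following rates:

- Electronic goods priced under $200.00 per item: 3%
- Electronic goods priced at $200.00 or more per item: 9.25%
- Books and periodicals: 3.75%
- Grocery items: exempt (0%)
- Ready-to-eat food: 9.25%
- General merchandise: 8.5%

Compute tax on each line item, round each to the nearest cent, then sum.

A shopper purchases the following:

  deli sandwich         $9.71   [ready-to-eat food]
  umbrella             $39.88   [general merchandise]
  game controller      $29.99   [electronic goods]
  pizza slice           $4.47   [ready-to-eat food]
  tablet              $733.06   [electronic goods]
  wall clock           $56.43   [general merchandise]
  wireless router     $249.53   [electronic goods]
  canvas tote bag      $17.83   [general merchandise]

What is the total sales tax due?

Deli sandwich $9.71: ready-to-eat food → 9.25% → $0.90
Umbrella $39.88: general merchandise → 8.5% → $3.39
Game controller $29.99: electronic goods, under $200.00 → 3% → $0.90
Pizza slice $4.47: ready-to-eat food → 9.25% → $0.41
Tablet $733.06: electronic goods, $200.00 or more → 9.25% → $67.81
Wall clock $56.43: general merchandise → 8.5% → $4.80
Wireless router $249.53: electronic goods, $200.00 or more → 9.25% → $23.08
Canvas tote bag $17.83: general merchandise → 8.5% → $1.52
Total tax = $0.90 + $3.39 + $0.90 + $0.41 + $67.81 + $4.80 + $23.08 + $1.52 = $102.81

$102.81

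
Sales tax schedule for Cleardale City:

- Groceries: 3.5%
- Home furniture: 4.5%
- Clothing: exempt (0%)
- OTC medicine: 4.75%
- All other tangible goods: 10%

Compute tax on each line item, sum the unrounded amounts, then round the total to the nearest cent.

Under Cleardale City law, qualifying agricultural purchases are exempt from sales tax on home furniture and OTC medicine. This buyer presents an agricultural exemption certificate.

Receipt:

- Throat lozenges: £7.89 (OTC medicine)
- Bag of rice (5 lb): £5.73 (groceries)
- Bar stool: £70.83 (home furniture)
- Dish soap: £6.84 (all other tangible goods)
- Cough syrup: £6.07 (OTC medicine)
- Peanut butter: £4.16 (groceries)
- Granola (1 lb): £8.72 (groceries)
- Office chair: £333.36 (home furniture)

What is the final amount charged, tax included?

£444.94

Throat lozenges £7.89: OTC medicine, buyer-exempt → 0% → £0.00
Bag of rice (5 lb) £5.73: groceries → 3.5% → £0.20055
Bar stool £70.83: home furniture, buyer-exempt → 0% → £0.00
Dish soap £6.84: all other tangible goods → 10% → £0.684
Cough syrup £6.07: OTC medicine, buyer-exempt → 0% → £0.00
Peanut butter £4.16: groceries → 3.5% → £0.1456
Granola (1 lb) £8.72: groceries → 3.5% → £0.3052
Office chair £333.36: home furniture, buyer-exempt → 0% → £0.00
Subtotal = £443.60; unrounded tax = £1.33535 → £1.34; total due = £444.94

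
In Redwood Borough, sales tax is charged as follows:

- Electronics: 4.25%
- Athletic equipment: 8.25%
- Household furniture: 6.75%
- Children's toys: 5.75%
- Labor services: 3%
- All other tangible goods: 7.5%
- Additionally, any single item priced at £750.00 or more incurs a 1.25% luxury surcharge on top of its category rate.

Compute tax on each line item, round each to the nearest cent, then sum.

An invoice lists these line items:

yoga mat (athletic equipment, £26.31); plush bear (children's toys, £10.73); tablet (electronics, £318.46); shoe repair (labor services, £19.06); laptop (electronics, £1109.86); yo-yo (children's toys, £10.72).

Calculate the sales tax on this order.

£78.55

Yoga mat £26.31: athletic equipment → 8.25% → £2.17
Plush bear £10.73: children's toys → 5.75% → £0.62
Tablet £318.46: electronics → 4.25% → £13.53
Shoe repair £19.06: labor services → 3% → £0.57
Laptop £1109.86: electronics → 4.25% + 1.25% surcharge = 5.5% → £61.04
Yo-yo £10.72: children's toys → 5.75% → £0.62
Total tax = £2.17 + £0.62 + £13.53 + £0.57 + £61.04 + £0.62 = £78.55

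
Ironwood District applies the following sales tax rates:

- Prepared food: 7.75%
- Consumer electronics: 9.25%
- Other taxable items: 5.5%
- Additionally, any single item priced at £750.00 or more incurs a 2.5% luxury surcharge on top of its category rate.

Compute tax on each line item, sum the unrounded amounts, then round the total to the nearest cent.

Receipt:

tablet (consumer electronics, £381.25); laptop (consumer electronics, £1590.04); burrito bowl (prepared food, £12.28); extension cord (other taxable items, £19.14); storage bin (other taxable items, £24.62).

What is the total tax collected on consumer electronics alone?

£222.10

Tablet £381.25: consumer electronics → 9.25% → £35.265625
Laptop £1590.04: consumer electronics → 9.25% + 2.5% surcharge = 11.75% → £186.8297
Tax on consumer electronics: unrounded sum = £222.095325 → £222.10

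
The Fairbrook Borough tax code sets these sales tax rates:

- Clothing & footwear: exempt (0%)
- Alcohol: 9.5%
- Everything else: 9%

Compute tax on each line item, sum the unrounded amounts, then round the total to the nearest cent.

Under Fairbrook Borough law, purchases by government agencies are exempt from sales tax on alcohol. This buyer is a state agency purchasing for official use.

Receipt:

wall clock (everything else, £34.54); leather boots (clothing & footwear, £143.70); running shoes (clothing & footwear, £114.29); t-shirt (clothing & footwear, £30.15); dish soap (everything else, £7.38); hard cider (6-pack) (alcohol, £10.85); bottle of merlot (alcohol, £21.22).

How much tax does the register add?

£3.77

Wall clock £34.54: everything else → 9% → £3.1086
Leather boots £143.70: clothing & footwear → 0% → £0.00
Running shoes £114.29: clothing & footwear → 0% → £0.00
T-shirt £30.15: clothing & footwear → 0% → £0.00
Dish soap £7.38: everything else → 9% → £0.6642
Hard cider (6-pack) £10.85: alcohol, buyer-exempt → 0% → £0.00
Bottle of merlot £21.22: alcohol, buyer-exempt → 0% → £0.00
Unrounded tax sum = £3.7728 → £3.77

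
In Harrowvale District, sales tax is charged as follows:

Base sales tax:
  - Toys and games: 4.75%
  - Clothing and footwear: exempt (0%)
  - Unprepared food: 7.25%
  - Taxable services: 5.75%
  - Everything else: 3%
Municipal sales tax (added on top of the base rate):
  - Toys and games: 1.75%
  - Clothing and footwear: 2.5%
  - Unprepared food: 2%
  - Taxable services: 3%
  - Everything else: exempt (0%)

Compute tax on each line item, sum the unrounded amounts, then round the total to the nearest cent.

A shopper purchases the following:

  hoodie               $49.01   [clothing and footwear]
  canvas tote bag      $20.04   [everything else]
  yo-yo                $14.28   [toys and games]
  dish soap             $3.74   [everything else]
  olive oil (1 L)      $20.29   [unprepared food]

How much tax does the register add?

$4.74

Hoodie $49.01: clothing and footwear → 0% + 2.5% municipal = 2.5% → $1.22525
Canvas tote bag $20.04: everything else → 3% + 0% municipal = 3% → $0.6012
Yo-yo $14.28: toys and games → 4.75% + 1.75% municipal = 6.5% → $0.9282
Dish soap $3.74: everything else → 3% + 0% municipal = 3% → $0.1122
Olive oil (1 L) $20.29: unprepared food → 7.25% + 2% municipal = 9.25% → $1.876825
Unrounded tax sum = $4.743675 → $4.74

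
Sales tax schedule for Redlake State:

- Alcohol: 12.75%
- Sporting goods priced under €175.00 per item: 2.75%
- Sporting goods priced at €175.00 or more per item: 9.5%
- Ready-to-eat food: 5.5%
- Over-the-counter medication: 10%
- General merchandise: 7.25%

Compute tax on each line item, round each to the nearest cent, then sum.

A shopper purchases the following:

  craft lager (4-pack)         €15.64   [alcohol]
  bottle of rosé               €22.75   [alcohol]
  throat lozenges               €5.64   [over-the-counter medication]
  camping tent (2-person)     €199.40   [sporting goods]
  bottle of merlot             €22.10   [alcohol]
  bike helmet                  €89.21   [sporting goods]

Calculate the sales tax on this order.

Craft lager (4-pack) €15.64: alcohol → 12.75% → €1.99
Bottle of rosé €22.75: alcohol → 12.75% → €2.90
Throat lozenges €5.64: over-the-counter medication → 10% → €0.56
Camping tent (2-person) €199.40: sporting goods, €175.00 or more → 9.5% → €18.94
Bottle of merlot €22.10: alcohol → 12.75% → €2.82
Bike helmet €89.21: sporting goods, under €175.00 → 2.75% → €2.45
Total tax = €1.99 + €2.90 + €0.56 + €18.94 + €2.82 + €2.45 = €29.66

€29.66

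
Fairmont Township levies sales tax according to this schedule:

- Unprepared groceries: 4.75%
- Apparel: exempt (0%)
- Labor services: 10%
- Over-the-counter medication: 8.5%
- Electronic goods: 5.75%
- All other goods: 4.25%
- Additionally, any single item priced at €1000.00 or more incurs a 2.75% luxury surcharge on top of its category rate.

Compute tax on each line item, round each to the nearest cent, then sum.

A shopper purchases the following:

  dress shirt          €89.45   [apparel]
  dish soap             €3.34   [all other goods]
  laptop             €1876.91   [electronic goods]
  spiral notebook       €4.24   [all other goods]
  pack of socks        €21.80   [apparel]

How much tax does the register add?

€159.86

Dress shirt €89.45: apparel → 0% → €0.00
Dish soap €3.34: all other goods → 4.25% → €0.14
Laptop €1876.91: electronic goods → 5.75% + 2.75% surcharge = 8.5% → €159.54
Spiral notebook €4.24: all other goods → 4.25% → €0.18
Pack of socks €21.80: apparel → 0% → €0.00
Total tax = €0.14 + €159.54 + €0.18 = €159.86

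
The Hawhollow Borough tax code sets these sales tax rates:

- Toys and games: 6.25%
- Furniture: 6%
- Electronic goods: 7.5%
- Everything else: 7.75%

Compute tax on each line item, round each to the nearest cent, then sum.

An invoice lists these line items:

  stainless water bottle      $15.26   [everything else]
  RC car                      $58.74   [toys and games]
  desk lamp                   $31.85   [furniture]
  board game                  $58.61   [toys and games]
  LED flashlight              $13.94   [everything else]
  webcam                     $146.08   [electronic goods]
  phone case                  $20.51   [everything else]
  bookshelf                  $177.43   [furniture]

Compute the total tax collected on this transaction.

$34.70

Stainless water bottle $15.26: everything else → 7.75% → $1.18
RC car $58.74: toys and games → 6.25% → $3.67
Desk lamp $31.85: furniture → 6% → $1.91
Board game $58.61: toys and games → 6.25% → $3.66
LED flashlight $13.94: everything else → 7.75% → $1.08
Webcam $146.08: electronic goods → 7.5% → $10.96
Phone case $20.51: everything else → 7.75% → $1.59
Bookshelf $177.43: furniture → 6% → $10.65
Total tax = $1.18 + $3.67 + $1.91 + $3.66 + $1.08 + $10.96 + $1.59 + $10.65 = $34.70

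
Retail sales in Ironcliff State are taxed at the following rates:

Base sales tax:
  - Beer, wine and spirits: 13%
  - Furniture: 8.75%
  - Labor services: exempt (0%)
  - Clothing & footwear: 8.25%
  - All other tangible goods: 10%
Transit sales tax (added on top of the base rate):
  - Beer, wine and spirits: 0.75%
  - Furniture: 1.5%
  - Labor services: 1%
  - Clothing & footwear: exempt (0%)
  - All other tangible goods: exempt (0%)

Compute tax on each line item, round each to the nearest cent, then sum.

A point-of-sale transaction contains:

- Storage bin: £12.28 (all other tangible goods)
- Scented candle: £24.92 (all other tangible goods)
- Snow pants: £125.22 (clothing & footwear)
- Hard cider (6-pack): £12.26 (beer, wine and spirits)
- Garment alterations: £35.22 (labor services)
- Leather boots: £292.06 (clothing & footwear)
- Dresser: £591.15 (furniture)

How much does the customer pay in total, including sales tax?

£1193.88

Storage bin £12.28: all other tangible goods → 10% + 0% transit = 10% → £1.23
Scented candle £24.92: all other tangible goods → 10% + 0% transit = 10% → £2.49
Snow pants £125.22: clothing & footwear → 8.25% + 0% transit = 8.25% → £10.33
Hard cider (6-pack) £12.26: beer, wine and spirits → 13% + 0.75% transit = 13.75% → £1.69
Garment alterations £35.22: labor services → 0% + 1% transit = 1% → £0.35
Leather boots £292.06: clothing & footwear → 8.25% + 0% transit = 8.25% → £24.09
Dresser £591.15: furniture → 8.75% + 1.5% transit = 10.25% → £60.59
Subtotal = £1093.11; tax = £100.77; total due = £1193.88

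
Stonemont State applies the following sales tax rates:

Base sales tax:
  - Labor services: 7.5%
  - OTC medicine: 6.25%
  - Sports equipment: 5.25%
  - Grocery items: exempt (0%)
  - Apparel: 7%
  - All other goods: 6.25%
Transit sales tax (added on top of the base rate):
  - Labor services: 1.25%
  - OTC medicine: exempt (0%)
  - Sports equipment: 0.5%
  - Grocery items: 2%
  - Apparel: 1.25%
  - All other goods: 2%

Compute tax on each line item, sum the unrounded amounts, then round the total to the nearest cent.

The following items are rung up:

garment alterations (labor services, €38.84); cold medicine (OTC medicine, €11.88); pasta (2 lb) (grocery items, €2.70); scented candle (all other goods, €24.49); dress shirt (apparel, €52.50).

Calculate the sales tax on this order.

Garment alterations €38.84: labor services → 7.5% + 1.25% transit = 8.75% → €3.3985
Cold medicine €11.88: OTC medicine → 6.25% + 0% transit = 6.25% → €0.7425
Pasta (2 lb) €2.70: grocery items → 0% + 2% transit = 2% → €0.054
Scented candle €24.49: all other goods → 6.25% + 2% transit = 8.25% → €2.020425
Dress shirt €52.50: apparel → 7% + 1.25% transit = 8.25% → €4.33125
Unrounded tax sum = €10.546675 → €10.55

€10.55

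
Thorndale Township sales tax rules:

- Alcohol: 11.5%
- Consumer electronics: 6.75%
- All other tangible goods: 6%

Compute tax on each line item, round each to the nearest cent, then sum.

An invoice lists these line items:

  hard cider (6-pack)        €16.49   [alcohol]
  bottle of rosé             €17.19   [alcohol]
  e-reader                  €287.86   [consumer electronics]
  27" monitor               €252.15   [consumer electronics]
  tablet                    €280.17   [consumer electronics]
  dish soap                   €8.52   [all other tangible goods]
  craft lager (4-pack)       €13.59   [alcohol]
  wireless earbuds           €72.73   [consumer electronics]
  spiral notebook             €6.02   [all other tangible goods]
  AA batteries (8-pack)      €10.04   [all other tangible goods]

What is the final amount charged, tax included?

Hard cider (6-pack) €16.49: alcohol → 11.5% → €1.90
Bottle of rosé €17.19: alcohol → 11.5% → €1.98
E-reader €287.86: consumer electronics → 6.75% → €19.43
27" monitor €252.15: consumer electronics → 6.75% → €17.02
Tablet €280.17: consumer electronics → 6.75% → €18.91
Dish soap €8.52: all other tangible goods → 6% → €0.51
Craft lager (4-pack) €13.59: alcohol → 11.5% → €1.56
Wireless earbuds €72.73: consumer electronics → 6.75% → €4.91
Spiral notebook €6.02: all other tangible goods → 6% → €0.36
AA batteries (8-pack) €10.04: all other tangible goods → 6% → €0.60
Subtotal = €964.76; tax = €67.18; total due = €1031.94

€1031.94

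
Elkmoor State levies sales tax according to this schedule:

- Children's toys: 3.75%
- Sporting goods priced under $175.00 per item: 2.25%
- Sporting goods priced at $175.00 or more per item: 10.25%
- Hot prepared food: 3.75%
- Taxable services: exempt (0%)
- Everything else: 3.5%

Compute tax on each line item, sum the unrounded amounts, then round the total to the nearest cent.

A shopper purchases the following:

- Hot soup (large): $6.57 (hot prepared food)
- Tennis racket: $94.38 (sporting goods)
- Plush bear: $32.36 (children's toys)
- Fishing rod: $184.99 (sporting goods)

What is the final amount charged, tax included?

Hot soup (large) $6.57: hot prepared food → 3.75% → $0.246375
Tennis racket $94.38: sporting goods, under $175.00 → 2.25% → $2.12355
Plush bear $32.36: children's toys → 3.75% → $1.2135
Fishing rod $184.99: sporting goods, $175.00 or more → 10.25% → $18.961475
Subtotal = $318.30; unrounded tax = $22.5449 → $22.54; total due = $340.84

$340.84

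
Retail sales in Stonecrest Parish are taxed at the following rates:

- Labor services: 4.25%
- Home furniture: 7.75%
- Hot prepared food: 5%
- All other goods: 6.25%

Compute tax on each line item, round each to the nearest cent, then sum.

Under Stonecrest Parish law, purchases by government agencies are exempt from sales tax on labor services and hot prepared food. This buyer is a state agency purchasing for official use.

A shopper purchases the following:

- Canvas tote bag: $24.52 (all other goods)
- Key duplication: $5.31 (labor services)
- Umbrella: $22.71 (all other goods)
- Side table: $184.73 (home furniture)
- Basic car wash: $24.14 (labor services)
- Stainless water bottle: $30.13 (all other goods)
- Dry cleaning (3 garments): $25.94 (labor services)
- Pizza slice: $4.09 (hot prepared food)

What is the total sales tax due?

$19.15

Canvas tote bag $24.52: all other goods → 6.25% → $1.53
Key duplication $5.31: labor services, buyer-exempt → 0% → $0.00
Umbrella $22.71: all other goods → 6.25% → $1.42
Side table $184.73: home furniture → 7.75% → $14.32
Basic car wash $24.14: labor services, buyer-exempt → 0% → $0.00
Stainless water bottle $30.13: all other goods → 6.25% → $1.88
Dry cleaning (3 garments) $25.94: labor services, buyer-exempt → 0% → $0.00
Pizza slice $4.09: hot prepared food, buyer-exempt → 0% → $0.00
Total tax = $1.53 + $1.42 + $14.32 + $1.88 = $19.15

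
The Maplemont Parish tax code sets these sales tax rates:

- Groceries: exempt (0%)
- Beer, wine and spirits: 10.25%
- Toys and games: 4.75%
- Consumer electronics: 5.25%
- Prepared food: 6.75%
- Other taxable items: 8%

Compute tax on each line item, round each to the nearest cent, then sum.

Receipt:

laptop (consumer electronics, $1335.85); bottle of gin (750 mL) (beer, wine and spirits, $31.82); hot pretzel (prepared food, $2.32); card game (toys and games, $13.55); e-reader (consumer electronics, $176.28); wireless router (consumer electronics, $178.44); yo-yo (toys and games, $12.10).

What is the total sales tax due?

Laptop $1335.85: consumer electronics → 5.25% → $70.13
Bottle of gin (750 mL) $31.82: beer, wine and spirits → 10.25% → $3.26
Hot pretzel $2.32: prepared food → 6.75% → $0.16
Card game $13.55: toys and games → 4.75% → $0.64
E-reader $176.28: consumer electronics → 5.25% → $9.25
Wireless router $178.44: consumer electronics → 5.25% → $9.37
Yo-yo $12.10: toys and games → 4.75% → $0.57
Total tax = $70.13 + $3.26 + $0.16 + $0.64 + $9.25 + $9.37 + $0.57 = $93.38

$93.38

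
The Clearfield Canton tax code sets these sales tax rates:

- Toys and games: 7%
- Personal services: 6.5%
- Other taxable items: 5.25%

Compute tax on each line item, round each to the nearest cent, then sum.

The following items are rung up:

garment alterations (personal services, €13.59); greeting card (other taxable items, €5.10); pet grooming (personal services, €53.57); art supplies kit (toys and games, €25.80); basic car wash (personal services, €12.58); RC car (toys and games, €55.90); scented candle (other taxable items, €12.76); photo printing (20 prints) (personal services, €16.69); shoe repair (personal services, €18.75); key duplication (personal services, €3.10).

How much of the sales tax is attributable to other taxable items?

Greeting card €5.10: other taxable items → 5.25% → €0.27
Scented candle €12.76: other taxable items → 5.25% → €0.67
Tax on other taxable items = €0.27 + €0.67 = €0.94

€0.94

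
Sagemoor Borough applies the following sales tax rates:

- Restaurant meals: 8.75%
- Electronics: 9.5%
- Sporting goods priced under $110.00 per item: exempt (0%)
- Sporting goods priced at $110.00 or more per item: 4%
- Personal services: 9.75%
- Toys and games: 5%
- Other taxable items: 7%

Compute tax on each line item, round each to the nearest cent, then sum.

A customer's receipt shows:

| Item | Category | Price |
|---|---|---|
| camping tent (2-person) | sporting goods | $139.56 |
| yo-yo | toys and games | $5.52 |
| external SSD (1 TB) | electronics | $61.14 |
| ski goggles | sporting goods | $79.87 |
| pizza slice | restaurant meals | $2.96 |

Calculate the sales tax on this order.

Camping tent (2-person) $139.56: sporting goods, $110.00 or more → 4% → $5.58
Yo-yo $5.52: toys and games → 5% → $0.28
External SSD (1 TB) $61.14: electronics → 9.5% → $5.81
Ski goggles $79.87: sporting goods, under $110.00 → 0% → $0.00
Pizza slice $2.96: restaurant meals → 8.75% → $0.26
Total tax = $5.58 + $0.28 + $5.81 + $0.26 = $11.93

$11.93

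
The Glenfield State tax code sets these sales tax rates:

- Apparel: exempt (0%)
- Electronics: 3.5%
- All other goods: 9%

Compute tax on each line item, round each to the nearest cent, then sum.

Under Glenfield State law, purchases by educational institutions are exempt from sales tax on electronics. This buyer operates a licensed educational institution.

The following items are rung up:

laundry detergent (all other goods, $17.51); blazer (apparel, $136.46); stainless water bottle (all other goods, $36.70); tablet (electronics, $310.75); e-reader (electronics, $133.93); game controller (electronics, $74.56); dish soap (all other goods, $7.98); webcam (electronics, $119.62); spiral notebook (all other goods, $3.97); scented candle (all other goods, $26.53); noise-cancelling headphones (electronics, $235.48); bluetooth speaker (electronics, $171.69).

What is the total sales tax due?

Laundry detergent $17.51: all other goods → 9% → $1.58
Blazer $136.46: apparel → 0% → $0.00
Stainless water bottle $36.70: all other goods → 9% → $3.30
Tablet $310.75: electronics, buyer-exempt → 0% → $0.00
E-reader $133.93: electronics, buyer-exempt → 0% → $0.00
Game controller $74.56: electronics, buyer-exempt → 0% → $0.00
Dish soap $7.98: all other goods → 9% → $0.72
Webcam $119.62: electronics, buyer-exempt → 0% → $0.00
Spiral notebook $3.97: all other goods → 9% → $0.36
Scented candle $26.53: all other goods → 9% → $2.39
Noise-cancelling headphones $235.48: electronics, buyer-exempt → 0% → $0.00
Bluetooth speaker $171.69: electronics, buyer-exempt → 0% → $0.00
Total tax = $1.58 + $3.30 + $0.72 + $0.36 + $2.39 = $8.35

$8.35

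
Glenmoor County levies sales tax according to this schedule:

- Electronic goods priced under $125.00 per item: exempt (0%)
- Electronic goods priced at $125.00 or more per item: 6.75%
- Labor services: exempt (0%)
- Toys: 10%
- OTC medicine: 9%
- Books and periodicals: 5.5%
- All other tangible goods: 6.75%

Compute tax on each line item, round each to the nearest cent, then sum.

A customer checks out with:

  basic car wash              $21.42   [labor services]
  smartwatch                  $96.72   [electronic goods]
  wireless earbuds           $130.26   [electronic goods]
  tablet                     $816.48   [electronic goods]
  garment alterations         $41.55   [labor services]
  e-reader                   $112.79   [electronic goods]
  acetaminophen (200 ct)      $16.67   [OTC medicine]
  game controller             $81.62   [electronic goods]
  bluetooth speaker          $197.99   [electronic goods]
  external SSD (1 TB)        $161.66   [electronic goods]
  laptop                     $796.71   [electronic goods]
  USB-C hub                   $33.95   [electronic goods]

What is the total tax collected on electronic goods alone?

$141.95

Smartwatch $96.72: electronic goods, under $125.00 → 0% → $0.00
Wireless earbuds $130.26: electronic goods, $125.00 or more → 6.75% → $8.79
Tablet $816.48: electronic goods, $125.00 or more → 6.75% → $55.11
E-reader $112.79: electronic goods, under $125.00 → 0% → $0.00
Game controller $81.62: electronic goods, under $125.00 → 0% → $0.00
Bluetooth speaker $197.99: electronic goods, $125.00 or more → 6.75% → $13.36
External SSD (1 TB) $161.66: electronic goods, $125.00 or more → 6.75% → $10.91
Laptop $796.71: electronic goods, $125.00 or more → 6.75% → $53.78
USB-C hub $33.95: electronic goods, under $125.00 → 0% → $0.00
Tax on electronic goods = $0.00 + $8.79 + $55.11 + $0.00 + $0.00 + $13.36 + $10.91 + $53.78 + $0.00 = $141.95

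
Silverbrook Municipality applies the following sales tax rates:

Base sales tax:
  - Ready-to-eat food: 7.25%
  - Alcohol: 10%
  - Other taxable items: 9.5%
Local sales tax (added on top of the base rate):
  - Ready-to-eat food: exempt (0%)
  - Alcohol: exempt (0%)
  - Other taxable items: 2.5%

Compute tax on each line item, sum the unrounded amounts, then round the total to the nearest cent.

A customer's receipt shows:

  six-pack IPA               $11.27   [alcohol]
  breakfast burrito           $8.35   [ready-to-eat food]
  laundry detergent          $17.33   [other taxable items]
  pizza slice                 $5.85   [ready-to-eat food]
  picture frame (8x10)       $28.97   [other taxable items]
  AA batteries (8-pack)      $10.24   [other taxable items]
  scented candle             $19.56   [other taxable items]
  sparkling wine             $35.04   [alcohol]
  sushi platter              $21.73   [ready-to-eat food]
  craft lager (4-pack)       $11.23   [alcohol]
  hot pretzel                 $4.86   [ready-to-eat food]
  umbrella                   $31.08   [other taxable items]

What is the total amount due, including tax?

$227.08

Six-pack IPA $11.27: alcohol → 10% + 0% local = 10% → $1.127
Breakfast burrito $8.35: ready-to-eat food → 7.25% + 0% local = 7.25% → $0.605375
Laundry detergent $17.33: other taxable items → 9.5% + 2.5% local = 12% → $2.0796
Pizza slice $5.85: ready-to-eat food → 7.25% + 0% local = 7.25% → $0.424125
Picture frame (8x10) $28.97: other taxable items → 9.5% + 2.5% local = 12% → $3.4764
AA batteries (8-pack) $10.24: other taxable items → 9.5% + 2.5% local = 12% → $1.2288
Scented candle $19.56: other taxable items → 9.5% + 2.5% local = 12% → $2.3472
Sparkling wine $35.04: alcohol → 10% + 0% local = 10% → $3.504
Sushi platter $21.73: ready-to-eat food → 7.25% + 0% local = 7.25% → $1.575425
Craft lager (4-pack) $11.23: alcohol → 10% + 0% local = 10% → $1.123
Hot pretzel $4.86: ready-to-eat food → 7.25% + 0% local = 7.25% → $0.35235
Umbrella $31.08: other taxable items → 9.5% + 2.5% local = 12% → $3.7296
Subtotal = $205.51; unrounded tax = $21.572875 → $21.57; total due = $227.08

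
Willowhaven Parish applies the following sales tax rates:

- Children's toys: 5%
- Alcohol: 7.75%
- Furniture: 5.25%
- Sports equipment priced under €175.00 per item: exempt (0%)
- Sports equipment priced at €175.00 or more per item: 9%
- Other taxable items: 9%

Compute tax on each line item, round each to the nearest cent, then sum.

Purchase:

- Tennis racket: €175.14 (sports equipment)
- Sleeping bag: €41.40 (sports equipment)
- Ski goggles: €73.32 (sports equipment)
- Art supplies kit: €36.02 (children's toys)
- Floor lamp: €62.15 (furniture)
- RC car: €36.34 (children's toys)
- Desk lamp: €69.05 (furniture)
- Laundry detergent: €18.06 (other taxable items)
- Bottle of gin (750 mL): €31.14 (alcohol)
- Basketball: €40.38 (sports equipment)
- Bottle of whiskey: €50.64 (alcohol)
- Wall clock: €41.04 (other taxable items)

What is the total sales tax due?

Tennis racket €175.14: sports equipment, €175.00 or more → 9% → €15.76
Sleeping bag €41.40: sports equipment, under €175.00 → 0% → €0.00
Ski goggles €73.32: sports equipment, under €175.00 → 0% → €0.00
Art supplies kit €36.02: children's toys → 5% → €1.80
Floor lamp €62.15: furniture → 5.25% → €3.26
RC car €36.34: children's toys → 5% → €1.82
Desk lamp €69.05: furniture → 5.25% → €3.63
Laundry detergent €18.06: other taxable items → 9% → €1.63
Bottle of gin (750 mL) €31.14: alcohol → 7.75% → €2.41
Basketball €40.38: sports equipment, under €175.00 → 0% → €0.00
Bottle of whiskey €50.64: alcohol → 7.75% → €3.92
Wall clock €41.04: other taxable items → 9% → €3.69
Total tax = €15.76 + €1.80 + €3.26 + €1.82 + €3.63 + €1.63 + €2.41 + €3.92 + €3.69 = €37.92

€37.92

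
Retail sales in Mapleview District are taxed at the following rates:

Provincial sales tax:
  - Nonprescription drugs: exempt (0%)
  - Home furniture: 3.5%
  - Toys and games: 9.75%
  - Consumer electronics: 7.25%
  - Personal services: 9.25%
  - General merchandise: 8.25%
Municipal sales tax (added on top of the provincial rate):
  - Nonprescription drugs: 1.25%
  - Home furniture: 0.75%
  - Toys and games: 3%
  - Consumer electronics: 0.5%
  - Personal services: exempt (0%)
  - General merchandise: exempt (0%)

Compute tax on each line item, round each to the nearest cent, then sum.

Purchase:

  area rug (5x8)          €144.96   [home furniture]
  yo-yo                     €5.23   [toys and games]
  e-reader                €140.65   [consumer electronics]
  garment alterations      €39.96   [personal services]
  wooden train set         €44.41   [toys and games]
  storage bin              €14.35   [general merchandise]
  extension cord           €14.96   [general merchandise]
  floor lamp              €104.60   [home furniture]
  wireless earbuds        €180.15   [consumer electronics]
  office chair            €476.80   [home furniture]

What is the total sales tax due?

€68.17

Area rug (5x8) €144.96: home furniture → 3.5% + 0.75% municipal = 4.25% → €6.16
Yo-yo €5.23: toys and games → 9.75% + 3% municipal = 12.75% → €0.67
E-reader €140.65: consumer electronics → 7.25% + 0.5% municipal = 7.75% → €10.90
Garment alterations €39.96: personal services → 9.25% + 0% municipal = 9.25% → €3.70
Wooden train set €44.41: toys and games → 9.75% + 3% municipal = 12.75% → €5.66
Storage bin €14.35: general merchandise → 8.25% + 0% municipal = 8.25% → €1.18
Extension cord €14.96: general merchandise → 8.25% + 0% municipal = 8.25% → €1.23
Floor lamp €104.60: home furniture → 3.5% + 0.75% municipal = 4.25% → €4.45
Wireless earbuds €180.15: consumer electronics → 7.25% + 0.5% municipal = 7.75% → €13.96
Office chair €476.80: home furniture → 3.5% + 0.75% municipal = 4.25% → €20.26
Total tax = €6.16 + €0.67 + €10.90 + €3.70 + €5.66 + €1.18 + €1.23 + €4.45 + €13.96 + €20.26 = €68.17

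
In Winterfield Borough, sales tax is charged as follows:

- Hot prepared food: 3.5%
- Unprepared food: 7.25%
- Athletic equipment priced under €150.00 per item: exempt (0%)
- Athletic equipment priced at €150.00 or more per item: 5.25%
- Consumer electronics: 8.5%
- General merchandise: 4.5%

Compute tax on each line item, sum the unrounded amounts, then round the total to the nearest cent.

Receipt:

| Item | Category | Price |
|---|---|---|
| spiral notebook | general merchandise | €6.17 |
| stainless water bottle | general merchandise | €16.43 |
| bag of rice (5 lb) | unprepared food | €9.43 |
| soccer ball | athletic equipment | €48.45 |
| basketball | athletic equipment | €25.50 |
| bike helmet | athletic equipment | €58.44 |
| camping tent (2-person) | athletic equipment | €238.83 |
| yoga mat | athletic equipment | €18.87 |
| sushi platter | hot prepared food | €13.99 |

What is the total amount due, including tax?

€450.84

Spiral notebook €6.17: general merchandise → 4.5% → €0.27765
Stainless water bottle €16.43: general merchandise → 4.5% → €0.73935
Bag of rice (5 lb) €9.43: unprepared food → 7.25% → €0.683675
Soccer ball €48.45: athletic equipment, under €150.00 → 0% → €0.00
Basketball €25.50: athletic equipment, under €150.00 → 0% → €0.00
Bike helmet €58.44: athletic equipment, under €150.00 → 0% → €0.00
Camping tent (2-person) €238.83: athletic equipment, €150.00 or more → 5.25% → €12.538575
Yoga mat €18.87: athletic equipment, under €150.00 → 0% → €0.00
Sushi platter €13.99: hot prepared food → 3.5% → €0.48965
Subtotal = €436.11; unrounded tax = €14.7289 → €14.73; total due = €450.84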